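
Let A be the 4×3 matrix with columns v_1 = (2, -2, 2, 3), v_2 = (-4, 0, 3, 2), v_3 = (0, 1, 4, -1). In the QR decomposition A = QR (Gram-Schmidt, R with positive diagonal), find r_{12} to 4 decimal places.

v_1 = (2, -2, 2, 3); ‖v_1‖ = 4.5826, so e_1 = (0.4364, -0.4364, 0.4364, 0.6547).
r_{12} = e_1·v_2 = 0.8729.

r_{12} = 0.8729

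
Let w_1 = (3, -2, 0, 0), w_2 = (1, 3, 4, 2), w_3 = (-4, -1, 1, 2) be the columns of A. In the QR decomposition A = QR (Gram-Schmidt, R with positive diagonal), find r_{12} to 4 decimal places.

r_{12} = -0.8321

w_1 = (3, -2, 0, 0); ‖w_1‖ = 3.6056, so e_1 = (0.8321, -0.5547, 0.0000, 0.0000).
r_{12} = e_1·w_2 = -0.8321.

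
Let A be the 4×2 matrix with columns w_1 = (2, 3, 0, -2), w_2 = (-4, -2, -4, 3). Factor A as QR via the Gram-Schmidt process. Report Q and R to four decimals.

w_1 = (2, 3, 0, -2); ‖w_1‖ = 4.1231, so q_1 = (0.4851, 0.7276, 0.0000, -0.4851).
q_1·w_2 = 0.4851·(-4) + 0.7276·(-2) + 0.0000·(-4) + (-0.4851)·3 = -4.8507.
u_2 = w_2 + 4.8507·q_1 = (-1.6471, 1.5294, -4.0000, 0.6471).
‖u_2‖ = 4.6336, so q_2 = (-0.3555, 0.3301, -0.8633, 0.1396).

Q = [[0.4851, -0.3555], [0.7276, 0.3301], [0.0000, -0.8633], [-0.4851, 0.1396]], R = [[4.1231, -4.8507], [0.0000, 4.6336]]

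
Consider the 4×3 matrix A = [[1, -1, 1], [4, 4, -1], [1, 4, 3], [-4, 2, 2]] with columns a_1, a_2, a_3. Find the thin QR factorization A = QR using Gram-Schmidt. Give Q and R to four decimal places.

Q = [[0.1715, -0.2289, 0.6433], [0.6860, 0.4679, -0.4203], [0.1715, 0.6358, 0.6318], [-0.6860, 0.5696, -0.1015]], R = [[5.8310, 1.8865, -1.3720], [0.0000, 5.7828, 2.3498], [0.0000, 0.0000, 2.7561]]

e_1 = a_1/‖a_1‖ = (1, 4, 1, -4)/5.8310 = (0.1715, 0.6860, 0.1715, -0.6860).
r_{12} = e_1·a_2 = 1.8865.
u_2 = a_2 − 1.8865·e_1 = (-1.3235, 2.7059, 3.6765, 3.2941).
‖u_2‖ = 5.7828, so e_2 = (-0.2289, 0.4679, 0.6358, 0.5696).
r_{13} = e_1·a_3 = -1.3720; r_{23} = e_2·a_3 = 2.3498.
u_3 = a_3 + 1.3720·e_1 − 2.3498·e_2 = (1.7731, -1.1583, 1.7414, -0.2797).
‖u_3‖ = 2.7561, so e_3 = (0.6433, -0.4203, 0.6318, -0.1015).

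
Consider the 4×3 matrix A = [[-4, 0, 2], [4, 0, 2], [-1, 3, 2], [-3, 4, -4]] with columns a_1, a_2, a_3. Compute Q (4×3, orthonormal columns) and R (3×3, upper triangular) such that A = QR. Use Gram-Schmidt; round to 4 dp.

Q = [[-0.6172, -0.3223, 0.5124], [0.6172, 0.3223, 0.3125], [-0.1543, 0.5963, 0.6399], [-0.4629, 0.6608, -0.4799]], R = [[6.4807, -2.3146, 1.5430], [0.0000, 4.4320, -1.4505], [0.0000, 0.0000, 4.8492]]

e_1 = a_1/‖a_1‖ = (-4, 4, -1, -3)/6.4807 = (-0.6172, 0.6172, -0.1543, -0.4629).
r_{12} = e_1·a_2 = -2.3146.
u_2 = a_2 + 2.3146·e_1 = (-1.4286, 1.4286, 2.6429, 2.9286).
‖u_2‖ = 4.4320, so e_2 = (-0.3223, 0.3223, 0.5963, 0.6608).
r_{13} = e_1·a_3 = 1.5430; r_{23} = e_2·a_3 = -1.4505.
u_3 = a_3 − 1.5430·e_1 + 1.4505·e_2 = (2.4848, 1.5152, 3.1030, -2.3273).
‖u_3‖ = 4.8492, so e_3 = (0.5124, 0.3125, 0.6399, -0.4799).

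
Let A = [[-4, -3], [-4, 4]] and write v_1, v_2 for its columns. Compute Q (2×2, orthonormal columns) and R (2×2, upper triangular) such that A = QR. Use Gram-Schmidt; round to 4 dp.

e_1 = v_1/‖v_1‖ = (-4, -4)/5.6569 = (-0.7071, -0.7071).
r_{12} = e_1·v_2 = -0.7071.
u_2 = v_2 + 0.7071·e_1 = (-3.5000, 3.5000).
‖u_2‖ = 4.9497, so e_2 = (-0.7071, 0.7071).

Q = [[-0.7071, -0.7071], [-0.7071, 0.7071]], R = [[5.6569, -0.7071], [0.0000, 4.9497]]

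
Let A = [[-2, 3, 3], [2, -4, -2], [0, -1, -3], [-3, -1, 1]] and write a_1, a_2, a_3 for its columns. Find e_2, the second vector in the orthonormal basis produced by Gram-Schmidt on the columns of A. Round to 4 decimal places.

e_1 = a_1/‖a_1‖ = (-2, 2, 0, -3)/4.1231 = (-0.4851, 0.4851, 0.0000, -0.7276).
r_{12} = e_1·a_2 = -2.6679.
u_2 = a_2 + 2.6679·e_1 = (1.7059, -2.7059, -1.0000, -2.9412).
‖u_2‖ = 4.4590, so e_2 = (0.3826, -0.6068, -0.2243, -0.6596).

e_2 = (0.3826, -0.6068, -0.2243, -0.6596)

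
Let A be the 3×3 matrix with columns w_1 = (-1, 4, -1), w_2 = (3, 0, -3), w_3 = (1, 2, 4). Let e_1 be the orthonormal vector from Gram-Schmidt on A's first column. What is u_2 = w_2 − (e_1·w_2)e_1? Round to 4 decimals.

w_1 = (-1, 4, -1); ‖w_1‖ = 4.2426, so e_1 = (-0.2357, 0.9428, -0.2357).
e_1·w_2 = (-0.2357)·3 + 0.9428·0 + (-0.2357)·(-3) = 0.0000.
u_2 = w_2 − 0.0000·e_1 = (3.0000, 0.0000, -3.0000).

u_2 = (3.0000, 0.0000, -3.0000)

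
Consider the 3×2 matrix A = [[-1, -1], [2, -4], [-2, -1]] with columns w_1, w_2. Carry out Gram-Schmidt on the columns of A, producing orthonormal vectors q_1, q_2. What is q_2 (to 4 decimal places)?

w_1 = (-1, 2, -2); ‖w_1‖ = 3.0000, so q_1 = (-0.3333, 0.6667, -0.6667).
q_1·w_2 = (-0.3333)·(-1) + 0.6667·(-4) + (-0.6667)·(-1) = -1.6667.
u_2 = w_2 + 1.6667·q_1 = (-1.5556, -2.8889, -2.1111).
‖u_2‖ = 3.9016, so q_2 = (-0.3987, -0.7404, -0.5411).

q_2 = (-0.3987, -0.7404, -0.5411)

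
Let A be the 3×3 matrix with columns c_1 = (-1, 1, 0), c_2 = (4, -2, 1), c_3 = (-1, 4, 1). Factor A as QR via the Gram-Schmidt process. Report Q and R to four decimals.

Q = [[-0.7071, 0.5774, 0.4082], [0.7071, 0.5774, 0.4082], [0.0000, 0.5774, -0.8165]], R = [[1.4142, -4.2426, 3.5355], [0.0000, 1.7321, 2.3094], [0.0000, 0.0000, 0.4082]]

q_1 = c_1/‖c_1‖ = (-1, 1, 0)/1.4142 = (-0.7071, 0.7071, 0.0000).
r_{12} = q_1·c_2 = -4.2426.
u_2 = c_2 + 4.2426·q_1 = (1.0000, 1.0000, 1.0000).
‖u_2‖ = 1.7321, so q_2 = (0.5774, 0.5774, 0.5774).
r_{13} = q_1·c_3 = 3.5355; r_{23} = q_2·c_3 = 2.3094.
u_3 = c_3 − 3.5355·q_1 − 2.3094·q_2 = (0.1667, 0.1667, -0.3333).
‖u_3‖ = 0.4082, so q_3 = (0.4082, 0.4082, -0.8165).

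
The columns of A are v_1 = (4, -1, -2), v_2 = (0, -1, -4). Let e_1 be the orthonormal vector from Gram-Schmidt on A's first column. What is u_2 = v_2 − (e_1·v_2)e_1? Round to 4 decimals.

v_1 = (4, -1, -2); ‖v_1‖ = 4.5826, so e_1 = (0.8729, -0.2182, -0.4364).
e_1·v_2 = 0.8729·0 + (-0.2182)·(-1) + (-0.4364)·(-4) = 1.9640.
u_2 = v_2 − 1.9640·e_1 = (-1.7143, -0.5714, -3.1429).

u_2 = (-1.7143, -0.5714, -3.1429)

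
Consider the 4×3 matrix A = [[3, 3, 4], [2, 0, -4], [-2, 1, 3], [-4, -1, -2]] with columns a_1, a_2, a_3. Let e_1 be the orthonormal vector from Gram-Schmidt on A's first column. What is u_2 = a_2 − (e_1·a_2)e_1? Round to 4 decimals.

e_1 = a_1/‖a_1‖ = (3, 2, -2, -4)/5.7446 = (0.5222, 0.3482, -0.3482, -0.6963).
r_{12} = e_1·a_2 = 1.9149.
u_2 = a_2 − 1.9149·e_1 = (2.0000, -0.6667, 1.6667, 0.3333).

u_2 = (2.0000, -0.6667, 1.6667, 0.3333)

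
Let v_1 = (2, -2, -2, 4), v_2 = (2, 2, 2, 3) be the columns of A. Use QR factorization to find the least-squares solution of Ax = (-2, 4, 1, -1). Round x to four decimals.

x = (-0.7672, 0.4351)

v_1 = (2, -2, -2, 4); ‖v_1‖ = 5.2915, so q_1 = (0.3780, -0.3780, -0.3780, 0.7559).
q_1·v_2 = 0.3780·2 + (-0.3780)·2 + (-0.3780)·2 + 0.7559·3 = 1.5119.
u_2 = v_2 − 1.5119·q_1 = (1.4286, 2.5714, 2.5714, 1.8571).
‖u_2‖ = 4.3260, so q_2 = (0.3302, 0.5944, 0.5944, 0.4293).
Qᵀb = (-3.4017, 1.8823).
Back-substitute: x_2 = 1.8823/4.3260 = 0.4351.
x_1 = (-3.4017 − 1.5119·0.4351)/5.2915 = -0.7672.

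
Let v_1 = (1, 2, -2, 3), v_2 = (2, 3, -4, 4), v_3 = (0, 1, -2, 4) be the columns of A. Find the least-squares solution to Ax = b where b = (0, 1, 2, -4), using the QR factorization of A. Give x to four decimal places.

x = (2.4000, -0.8000, -1.9333)

v_1 = (1, 2, -2, 3); ‖v_1‖ = 4.2426, so q_1 = (0.2357, 0.4714, -0.4714, 0.7071).
q_1·v_2 = 0.2357·2 + 0.4714·3 + (-0.4714)·(-4) + 0.7071·4 = 6.5997.
u_2 = v_2 − 6.5997·q_1 = (0.4444, -0.1111, -0.8889, -0.6667).
‖u_2‖ = 1.2019, so q_2 = (0.3698, -0.0925, -0.7396, -0.5547).
q_1·v_3 = 0.2357·0 + 0.4714·1 + (-0.4714)·(-2) + 0.7071·4 = 4.2426; q_2·v_3 = 0.3698·0 + (-0.0925)·1 + (-0.7396)·(-2) + (-0.5547)·4 = -0.8321.
u_3 = v_3 − 4.2426·q_1 + 0.8321·q_2 = (-0.6923, -1.0769, -0.6154, 0.5385).
‖u_3‖ = 1.5191, so q_3 = (-0.4557, -0.7089, -0.4051, 0.3545).
Qᵀb = (-3.2998, 0.6472, -2.9369).
Back-substitute: x_3 = -2.9369/1.5191 = -1.9333.
x_2 = (0.6472 + 0.8321·(-1.9333))/1.2019 = -0.8000.
x_1 = (-3.2998 − 6.5997·(-0.8000) − 4.2426·(-1.9333))/4.2426 = 2.4000.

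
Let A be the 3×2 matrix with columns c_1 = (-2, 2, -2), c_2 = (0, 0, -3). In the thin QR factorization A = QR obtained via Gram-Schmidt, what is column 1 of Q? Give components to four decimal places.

c_1 = (-2, 2, -2); ‖c_1‖ = 3.4641, so e_1 = (-0.5774, 0.5774, -0.5774).

e_1 = (-0.5774, 0.5774, -0.5774)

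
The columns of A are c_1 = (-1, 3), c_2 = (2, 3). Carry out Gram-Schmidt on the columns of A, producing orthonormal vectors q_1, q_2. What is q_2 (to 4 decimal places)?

c_1 = (-1, 3); ‖c_1‖ = 3.1623, so q_1 = (-0.3162, 0.9487).
q_1·c_2 = (-0.3162)·2 + 0.9487·3 = 2.2136.
u_2 = c_2 − 2.2136·q_1 = (2.7000, 0.9000).
‖u_2‖ = 2.8460, so q_2 = (0.9487, 0.3162).

q_2 = (0.9487, 0.3162)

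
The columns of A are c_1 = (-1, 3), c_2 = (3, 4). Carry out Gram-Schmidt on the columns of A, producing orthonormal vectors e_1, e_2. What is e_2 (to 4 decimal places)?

c_1 = (-1, 3); ‖c_1‖ = 3.1623, so e_1 = (-0.3162, 0.9487).
e_1·c_2 = (-0.3162)·3 + 0.9487·4 = 2.8460.
u_2 = c_2 − 2.8460·e_1 = (3.9000, 1.3000).
‖u_2‖ = 4.1110, so e_2 = (0.9487, 0.3162).

e_2 = (0.9487, 0.3162)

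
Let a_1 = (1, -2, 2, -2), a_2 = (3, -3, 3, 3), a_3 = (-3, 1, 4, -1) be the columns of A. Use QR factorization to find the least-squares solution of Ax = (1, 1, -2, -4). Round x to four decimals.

a_1 = (1, -2, 2, -2); ‖a_1‖ = 3.6056, so q_1 = (0.2774, -0.5547, 0.5547, -0.5547).
q_1·a_2 = 0.2774·3 + (-0.5547)·(-3) + 0.5547·3 + (-0.5547)·3 = 2.4962.
u_2 = a_2 − 2.4962·q_1 = (2.3077, -1.6154, 1.6154, 4.3846).
‖u_2‖ = 5.4561, so q_2 = (0.4230, -0.2961, 0.2961, 0.8036).
q_1·a_3 = 0.2774·(-3) + (-0.5547)·1 + 0.5547·4 + (-0.5547)·(-1) = 1.3868; q_2·a_3 = 0.4230·(-3) + (-0.2961)·1 + 0.2961·4 + 0.8036·(-1) = -1.1843.
u_3 = a_3 − 1.3868·q_1 + 1.1843·q_2 = (-2.8837, 1.4186, 3.5814, 0.7209).
‖u_3‖ = 4.8656, so q_3 = (-0.5927, 0.2916, 0.7361, 0.1482).
Qᵀb = (0.8321, -3.6797, -2.3659).
Back-substitute: x_3 = -2.3659/4.8656 = -0.4862.
x_2 = (-3.6797 + 1.1843·(-0.4862))/5.4561 = -0.7800.
x_1 = (0.8321 − 2.4962·(-0.7800) − 1.3868·(-0.4862))/3.6056 = 0.9578.

x = (0.9578, -0.7800, -0.4862)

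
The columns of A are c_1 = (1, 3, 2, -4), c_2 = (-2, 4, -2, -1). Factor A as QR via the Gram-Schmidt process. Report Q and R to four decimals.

Q = [[0.1826, -0.5013], [0.5477, 0.6445], [0.3651, -0.5729], [-0.7303, 0.0716]], R = [[5.4772, 1.8257], [0.0000, 4.6547]]

c_1 = (1, 3, 2, -4); ‖c_1‖ = 5.4772, so q_1 = (0.1826, 0.5477, 0.3651, -0.7303).
q_1·c_2 = 0.1826·(-2) + 0.5477·4 + 0.3651·(-2) + (-0.7303)·(-1) = 1.8257.
u_2 = c_2 − 1.8257·q_1 = (-2.3333, 3.0000, -2.6667, 0.3333).
‖u_2‖ = 4.6547, so q_2 = (-0.5013, 0.6445, -0.5729, 0.0716).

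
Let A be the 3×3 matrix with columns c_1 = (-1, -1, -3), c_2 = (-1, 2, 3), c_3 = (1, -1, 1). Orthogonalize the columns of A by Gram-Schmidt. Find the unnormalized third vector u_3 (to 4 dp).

u_3 = (-0.3333, -0.6667, 0.3333)

e_1 = c_1/‖c_1‖ = (-1, -1, -3)/3.3166 = (-0.3015, -0.3015, -0.9045).
r_{12} = e_1·c_2 = -3.0151.
u_2 = c_2 + 3.0151·e_1 = (-1.9091, 1.0909, 0.2727).
‖u_2‖ = 2.2156, so e_2 = (-0.8616, 0.4924, 0.1231).
r_{13} = e_1·c_3 = -0.9045; r_{23} = e_2·c_3 = -1.2309.
u_3 = c_3 + 0.9045·e_1 + 1.2309·e_2 = (-0.3333, -0.6667, 0.3333).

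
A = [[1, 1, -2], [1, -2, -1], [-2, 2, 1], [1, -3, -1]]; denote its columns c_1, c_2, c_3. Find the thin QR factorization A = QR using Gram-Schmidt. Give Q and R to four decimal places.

c_1 = (1, 1, -2, 1); ‖c_1‖ = 2.6458, so e_1 = (0.3780, 0.3780, -0.7559, 0.3780).
e_1·c_2 = 0.3780·1 + 0.3780·(-2) + (-0.7559)·2 + 0.3780·(-3) = -3.0237.
u_2 = c_2 + 3.0237·e_1 = (2.1429, -0.8571, -0.2857, -1.8571).
‖u_2‖ = 2.9761, so e_2 = (0.7200, -0.2880, -0.0960, -0.6240).
e_1·c_3 = 0.3780·(-2) + 0.3780·(-1) + (-0.7559)·1 + 0.3780·(-1) = -2.2678; e_2·c_3 = 0.7200·(-2) + (-0.2880)·(-1) + (-0.0960)·1 + (-0.6240)·(-1) = -0.6240.
u_3 = c_3 + 2.2678·e_1 + 0.6240·e_2 = (-0.6935, -0.3226, -0.7742, -0.5323).
‖u_3‖ = 1.2115, so e_3 = (-0.5725, -0.2663, -0.6390, -0.4393).

Q = [[0.3780, 0.7200, -0.5725], [0.3780, -0.2880, -0.2663], [-0.7559, -0.0960, -0.6390], [0.3780, -0.6240, -0.4393]], R = [[2.6458, -3.0237, -2.2678], [0.0000, 2.9761, -0.6240], [0.0000, 0.0000, 1.2115]]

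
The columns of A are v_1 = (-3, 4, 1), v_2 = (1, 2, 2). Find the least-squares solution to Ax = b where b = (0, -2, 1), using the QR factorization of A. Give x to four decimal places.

v_1 = (-3, 4, 1); ‖v_1‖ = 5.0990, so q_1 = (-0.5883, 0.7845, 0.1961).
q_1·v_2 = (-0.5883)·1 + 0.7845·2 + 0.1961·2 = 1.3728.
u_2 = v_2 − 1.3728·q_1 = (1.8077, 0.9231, 1.7308).
‖u_2‖ = 2.6675, so q_2 = (0.6777, 0.3460, 0.6488).
Qᵀb = (-1.3728, -0.0433).
Back-substitute: x_2 = -0.0433/2.6675 = -0.0162.
x_1 = (-1.3728 − 1.3728·(-0.0162))/5.0990 = -0.2649.

x = (-0.2649, -0.0162)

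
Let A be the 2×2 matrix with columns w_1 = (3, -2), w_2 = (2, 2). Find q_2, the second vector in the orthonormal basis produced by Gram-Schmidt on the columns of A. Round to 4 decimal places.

w_1 = (3, -2); ‖w_1‖ = 3.6056, so q_1 = (0.8321, -0.5547).
q_1·w_2 = 0.8321·2 + (-0.5547)·2 = 0.5547.
u_2 = w_2 − 0.5547·q_1 = (1.5385, 2.3077).
‖u_2‖ = 2.7735, so q_2 = (0.5547, 0.8321).

q_2 = (0.5547, 0.8321)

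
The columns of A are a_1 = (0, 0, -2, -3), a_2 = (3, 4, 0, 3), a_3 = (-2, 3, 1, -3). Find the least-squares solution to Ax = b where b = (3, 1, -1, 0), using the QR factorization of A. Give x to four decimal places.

x = (0.6970, 0.5390, -0.3157)

e_1 = a_1/‖a_1‖ = (0, 0, -2, -3)/3.6056 = (0.0000, 0.0000, -0.5547, -0.8321).
r_{12} = e_1·a_2 = -2.4962.
u_2 = a_2 + 2.4962·e_1 = (3.0000, 4.0000, -1.3846, 0.9231).
‖u_2‖ = 5.2697, so e_2 = (0.5693, 0.7591, -0.2628, 0.1752).
r_{13} = e_1·a_3 = 1.9415; r_{23} = e_2·a_3 = 0.3503.
u_3 = a_3 − 1.9415·e_1 − 0.3503·e_2 = (-2.1994, 2.7341, 2.1690, -1.4460).
‖u_3‖ = 4.3713, so e_3 = (-0.5032, 0.6255, 0.4962, -0.3308).
Qᵀb = (0.5547, 2.7297, -1.3802).
Back-substitute: x_3 = -1.3802/4.3713 = -0.3157.
x_2 = (2.7297 − 0.3503·(-0.3157))/5.2697 = 0.5390.
x_1 = (0.5547 + 2.4962·0.5390 − 1.9415·(-0.3157))/3.6056 = 0.6970.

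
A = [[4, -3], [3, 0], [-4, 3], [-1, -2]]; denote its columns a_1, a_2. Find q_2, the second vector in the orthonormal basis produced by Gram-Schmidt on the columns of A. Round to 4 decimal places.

q_2 = (-0.2795, 0.4855, 0.2795, -0.7797)

a_1 = (4, 3, -4, -1); ‖a_1‖ = 6.4807, so q_1 = (0.6172, 0.4629, -0.6172, -0.1543).
q_1·a_2 = 0.6172·(-3) + 0.4629·0 + (-0.6172)·3 + (-0.1543)·(-2) = -3.3947.
u_2 = a_2 + 3.3947·q_1 = (-0.9048, 1.5714, 0.9048, -2.5238).
‖u_2‖ = 3.2367, so q_2 = (-0.2795, 0.4855, 0.2795, -0.7797).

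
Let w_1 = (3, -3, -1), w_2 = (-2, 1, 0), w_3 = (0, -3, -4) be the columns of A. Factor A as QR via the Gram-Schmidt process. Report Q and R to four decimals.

w_1 = (3, -3, -1); ‖w_1‖ = 4.3589, so q_1 = (0.6882, -0.6882, -0.2294).
q_1·w_2 = 0.6882·(-2) + (-0.6882)·1 + (-0.2294)·0 = -2.0647.
u_2 = w_2 + 2.0647·q_1 = (-0.5789, -0.4211, -0.4737).
‖u_2‖ = 0.8584, so q_2 = (-0.6745, -0.4905, -0.5518).
q_1·w_3 = 0.6882·0 + (-0.6882)·(-3) + (-0.2294)·(-4) = 2.9824; q_2·w_3 = (-0.6745)·0 + (-0.4905)·(-3) + (-0.5518)·(-4) = 3.6788.
u_3 = w_3 − 2.9824·q_1 − 3.6788·q_2 = (0.4286, 0.8571, -1.2857).
‖u_3‖ = 1.6036, so q_3 = (0.2673, 0.5345, -0.8018).

Q = [[0.6882, -0.6745, 0.2673], [-0.6882, -0.4905, 0.5345], [-0.2294, -0.5518, -0.8018]], R = [[4.3589, -2.0647, 2.9824], [0.0000, 0.8584, 3.6788], [0.0000, 0.0000, 1.6036]]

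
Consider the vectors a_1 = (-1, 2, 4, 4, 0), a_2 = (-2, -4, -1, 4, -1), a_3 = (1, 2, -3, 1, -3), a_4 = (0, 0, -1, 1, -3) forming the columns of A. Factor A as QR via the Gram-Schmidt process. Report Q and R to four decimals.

a_1 = (-1, 2, 4, 4, 0); ‖a_1‖ = 6.0828, so q_1 = (-0.1644, 0.3288, 0.6576, 0.6576, 0.0000).
q_1·a_2 = (-0.1644)·(-2) + 0.3288·(-4) + 0.6576·(-1) + 0.6576·4 + 0.0000·(-1) = 0.9864.
u_2 = a_2 − 0.9864·q_1 = (-1.8378, -4.3243, -1.6486, 3.3514, -1.0000).
‖u_2‖ = 6.0850, so q_2 = (-0.3020, -0.7107, -0.2709, 0.5508, -0.1643).
q_1·a_3 = (-0.1644)·1 + 0.3288·2 + 0.6576·(-3) + 0.6576·1 + 0.0000·(-3) = -0.8220; q_2·a_3 = (-0.3020)·1 + (-0.7107)·2 + (-0.2709)·(-3) + 0.5508·1 + (-0.1643)·(-3) = 0.1332.
u_3 = a_3 + 0.8220·q_1 − 0.1332·q_2 = (0.9051, 2.3650, -2.4234, 1.4672, -2.9781).
‖u_3‖ = 4.8277, so q_3 = (0.1875, 0.4899, -0.5020, 0.3039, -0.6169).
q_1·a_4 = (-0.1644)·0 + 0.3288·0 + 0.6576·(-1) + 0.6576·1 + 0.0000·(-3) = 0.0000; q_2·a_4 = (-0.3020)·0 + (-0.7107)·0 + (-0.2709)·(-1) + 0.5508·1 + (-0.1643)·(-3) = 1.3147; q_3·a_4 = 0.1875·0 + 0.4899·0 + (-0.5020)·(-1) + 0.3039·1 + (-0.6169)·(-3) = 2.6565.
u_4 = a_4 + 0.0000·q_1 − 1.3147·q_2 − 2.6565·q_3 = (-0.1010, -0.3671, 0.6897, -0.5314, -1.1452).
‖u_4‖ = 1.4881, so q_4 = (-0.0679, -0.2467, 0.4635, -0.3571, -0.7696).

Q = [[-0.1644, -0.3020, 0.1875, -0.0679], [0.3288, -0.7107, 0.4899, -0.2467], [0.6576, -0.2709, -0.5020, 0.4635], [0.6576, 0.5508, 0.3039, -0.3571], [0.0000, -0.1643, -0.6169, -0.7696]], R = [[6.0828, 0.9864, -0.8220, 0.0000], [0.0000, 6.0850, 0.1332, 1.3147], [0.0000, 0.0000, 4.8277, 2.6565], [0.0000, 0.0000, 0.0000, 1.4881]]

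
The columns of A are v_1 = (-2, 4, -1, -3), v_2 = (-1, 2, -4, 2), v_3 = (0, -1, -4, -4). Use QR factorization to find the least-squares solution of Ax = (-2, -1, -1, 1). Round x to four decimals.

x = (-0.1560, 0.2813, 0.0359)

v_1 = (-2, 4, -1, -3); ‖v_1‖ = 5.4772, so e_1 = (-0.3651, 0.7303, -0.1826, -0.5477).
e_1·v_2 = (-0.3651)·(-1) + 0.7303·2 + (-0.1826)·(-4) + (-0.5477)·2 = 1.4606.
u_2 = v_2 − 1.4606·e_1 = (-0.4667, 0.9333, -3.7333, 2.8000).
‖u_2‖ = 4.7819, so e_2 = (-0.0976, 0.1952, -0.7807, 0.5855).
e_1·v_3 = (-0.3651)·0 + 0.7303·(-1) + (-0.1826)·(-4) + (-0.5477)·(-4) = 2.1909; e_2·v_3 = (-0.0976)·0 + 0.1952·(-1) + (-0.7807)·(-4) + 0.5855·(-4) = 0.5855.
u_3 = v_3 − 2.1909·e_1 − 0.5855·e_2 = (0.8571, -2.7143, -3.1429, -3.1429).
‖u_3‖ = 5.2780, so e_3 = (0.1624, -0.5143, -0.5955, -0.5955).
Qᵀb = (-0.3651, 1.3663, 0.1895).
Back-substitute: x_3 = 0.1895/5.2780 = 0.0359.
x_2 = (1.3663 − 0.5855·0.0359)/4.7819 = 0.2813.
x_1 = (-0.3651 − 1.4606·0.2813 − 2.1909·0.0359)/5.4772 = -0.1560.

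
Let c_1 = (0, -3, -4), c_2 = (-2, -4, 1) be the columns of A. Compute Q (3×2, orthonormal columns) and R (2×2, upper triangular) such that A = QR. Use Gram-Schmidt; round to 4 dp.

c_1 = (0, -3, -4); ‖c_1‖ = 5.0000, so e_1 = (0.0000, -0.6000, -0.8000).
e_1·c_2 = 0.0000·(-2) + (-0.6000)·(-4) + (-0.8000)·1 = 1.6000.
u_2 = c_2 − 1.6000·e_1 = (-2.0000, -3.0400, 2.2800).
‖u_2‖ = 4.2942, so e_2 = (-0.4657, -0.7079, 0.5310).

Q = [[0.0000, -0.4657], [-0.6000, -0.7079], [-0.8000, 0.5310]], R = [[5.0000, 1.6000], [0.0000, 4.2942]]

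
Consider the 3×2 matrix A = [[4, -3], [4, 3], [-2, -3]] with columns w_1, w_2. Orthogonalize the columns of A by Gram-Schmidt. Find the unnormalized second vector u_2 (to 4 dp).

u_2 = (-3.6667, 2.3333, -2.6667)

w_1 = (4, 4, -2); ‖w_1‖ = 6.0000, so q_1 = (0.6667, 0.6667, -0.3333).
q_1·w_2 = 0.6667·(-3) + 0.6667·3 + (-0.3333)·(-3) = 1.0000.
u_2 = w_2 − 1.0000·q_1 = (-3.6667, 2.3333, -2.6667).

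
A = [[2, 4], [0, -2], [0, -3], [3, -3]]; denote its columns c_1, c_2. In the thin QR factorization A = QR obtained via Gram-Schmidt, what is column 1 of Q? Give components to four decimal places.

c_1 = (2, 0, 0, 3); ‖c_1‖ = 3.6056, so e_1 = (0.5547, 0.0000, 0.0000, 0.8321).

e_1 = (0.5547, 0.0000, 0.0000, 0.8321)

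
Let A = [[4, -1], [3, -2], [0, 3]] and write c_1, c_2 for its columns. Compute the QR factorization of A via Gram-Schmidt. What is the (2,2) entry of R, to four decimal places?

q_1 = c_1/‖c_1‖ = (4, 3, 0)/5.0000 = (0.8000, 0.6000, 0.0000).
r_{12} = q_1·c_2 = -2.0000.
u_2 = c_2 + 2.0000·q_1 = (0.6000, -0.8000, 3.0000).
r_{22} = ‖u_2‖ = 3.1623.

r_{22} = 3.1623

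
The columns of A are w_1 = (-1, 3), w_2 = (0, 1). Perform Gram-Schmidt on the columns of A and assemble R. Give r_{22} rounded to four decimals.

w_1 = (-1, 3); ‖w_1‖ = 3.1623, so q_1 = (-0.3162, 0.9487).
q_1·w_2 = (-0.3162)·0 + 0.9487·1 = 0.9487.
u_2 = w_2 − 0.9487·q_1 = (0.3000, 0.1000).
r_{22} = ‖u_2‖ = 0.3162.

r_{22} = 0.3162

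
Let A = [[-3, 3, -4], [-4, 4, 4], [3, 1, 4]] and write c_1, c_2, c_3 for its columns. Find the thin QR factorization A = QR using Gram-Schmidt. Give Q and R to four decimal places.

e_1 = c_1/‖c_1‖ = (-3, -4, 3)/5.8310 = (-0.5145, -0.6860, 0.5145).
r_{12} = e_1·c_2 = -3.7730.
u_2 = c_2 + 3.7730·e_1 = (1.0588, 1.4118, 2.9412).
‖u_2‖ = 3.4300, so e_2 = (0.3087, 0.4116, 0.8575).
r_{13} = e_1·c_3 = 1.3720; r_{23} = e_2·c_3 = 3.8416.
u_3 = c_3 − 1.3720·e_1 − 3.8416·e_2 = (-4.4800, 3.3600, 0.0000).
‖u_3‖ = 5.6000, so e_3 = (-0.8000, 0.6000, 0.0000).

Q = [[-0.5145, 0.3087, -0.8000], [-0.6860, 0.4116, 0.6000], [0.5145, 0.8575, 0.0000]], R = [[5.8310, -3.7730, 1.3720], [0.0000, 3.4300, 3.8416], [0.0000, 0.0000, 5.6000]]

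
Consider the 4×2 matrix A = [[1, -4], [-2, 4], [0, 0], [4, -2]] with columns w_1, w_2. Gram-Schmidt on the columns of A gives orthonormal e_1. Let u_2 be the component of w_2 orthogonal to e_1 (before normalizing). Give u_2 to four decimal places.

e_1 = w_1/‖w_1‖ = (1, -2, 0, 4)/4.5826 = (0.2182, -0.4364, 0.0000, 0.8729).
r_{12} = e_1·w_2 = -4.3644.
u_2 = w_2 + 4.3644·e_1 = (-3.0476, 2.0952, 0.0000, 1.8095).

u_2 = (-3.0476, 2.0952, 0.0000, 1.8095)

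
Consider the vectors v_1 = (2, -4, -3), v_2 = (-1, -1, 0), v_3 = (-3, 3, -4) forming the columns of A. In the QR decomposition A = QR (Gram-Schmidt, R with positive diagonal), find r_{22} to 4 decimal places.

r_{22} = 1.3646

e_1 = v_1/‖v_1‖ = (2, -4, -3)/5.3852 = (0.3714, -0.7428, -0.5571).
r_{12} = e_1·v_2 = 0.3714.
u_2 = v_2 − 0.3714·e_1 = (-1.1379, -0.7241, 0.2069).
r_{22} = ‖u_2‖ = 1.3646.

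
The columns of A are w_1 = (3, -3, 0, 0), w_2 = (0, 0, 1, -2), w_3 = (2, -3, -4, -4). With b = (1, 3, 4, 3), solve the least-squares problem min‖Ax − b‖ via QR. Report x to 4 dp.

w_1 = (3, -3, 0, 0); ‖w_1‖ = 4.2426, so e_1 = (0.7071, -0.7071, 0.0000, 0.0000).
e_1·w_2 = 0.7071·0 + (-0.7071)·0 + 0.0000·1 + 0.0000·(-2) = 0.0000.
u_2 = w_2 + 0.0000·e_1 = (0.0000, 0.0000, 1.0000, -2.0000).
‖u_2‖ = 2.2361, so e_2 = (0.0000, 0.0000, 0.4472, -0.8944).
e_1·w_3 = 0.7071·2 + (-0.7071)·(-3) + 0.0000·(-4) + 0.0000·(-4) = 3.5355; e_2·w_3 = 0.0000·2 + 0.0000·(-3) + 0.4472·(-4) + (-0.8944)·(-4) = 1.7889.
u_3 = w_3 − 3.5355·e_1 − 1.7889·e_2 = (-0.5000, -0.5000, -4.8000, -2.4000).
‖u_3‖ = 5.4129, so e_3 = (-0.0924, -0.0924, -0.8868, -0.4434).
Qᵀb = (-1.4142, -0.8944, -5.2467).
Back-substitute: x_3 = -5.2467/5.4129 = -0.9693.
x_2 = (-0.8944 − 1.7889·(-0.9693))/2.2361 = 0.3754.
x_1 = (-1.4142 + 0.0000·0.3754 − 3.5355·(-0.9693))/4.2426 = 0.4744.

x = (0.4744, 0.3754, -0.9693)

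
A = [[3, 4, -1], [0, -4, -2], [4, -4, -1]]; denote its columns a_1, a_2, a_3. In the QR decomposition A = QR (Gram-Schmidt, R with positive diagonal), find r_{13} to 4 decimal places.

r_{13} = -1.4000

q_1 = a_1/‖a_1‖ = (3, 0, 4)/5.0000 = (0.6000, 0.0000, 0.8000).
r_{13} = q_1·a_3 = -1.4000.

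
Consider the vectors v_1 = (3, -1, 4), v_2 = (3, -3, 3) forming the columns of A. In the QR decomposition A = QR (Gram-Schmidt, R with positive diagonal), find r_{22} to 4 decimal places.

r_{22} = 2.2014

q_1 = v_1/‖v_1‖ = (3, -1, 4)/5.0990 = (0.5883, -0.1961, 0.7845).
r_{12} = q_1·v_2 = 4.7068.
u_2 = v_2 − 4.7068·q_1 = (0.2308, -2.0769, -0.6923).
r_{22} = ‖u_2‖ = 2.2014.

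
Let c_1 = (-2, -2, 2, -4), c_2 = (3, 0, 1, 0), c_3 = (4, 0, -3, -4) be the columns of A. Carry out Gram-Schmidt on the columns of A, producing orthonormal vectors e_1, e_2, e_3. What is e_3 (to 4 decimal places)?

c_1 = (-2, -2, 2, -4); ‖c_1‖ = 5.2915, so e_1 = (-0.3780, -0.3780, 0.3780, -0.7559).
e_1·c_2 = (-0.3780)·3 + (-0.3780)·0 + 0.3780·1 + (-0.7559)·0 = -0.7559.
u_2 = c_2 + 0.7559·e_1 = (2.7143, -0.2857, 1.2857, -0.5714).
‖u_2‖ = 3.0706, so e_2 = (0.8840, -0.0930, 0.4187, -0.1861).
e_1·c_3 = (-0.3780)·4 + (-0.3780)·0 + 0.3780·(-3) + (-0.7559)·(-4) = 0.3780; e_2·c_3 = 0.8840·4 + (-0.0930)·0 + 0.4187·(-3) + (-0.1861)·(-4) = 3.0241.
u_3 = c_3 − 0.3780·e_1 − 3.0241·e_2 = (1.4697, 0.4242, -4.4091, -3.1515).
‖u_3‖ = 5.6314, so e_3 = (0.2610, 0.0753, -0.7830, -0.5596).

e_3 = (0.2610, 0.0753, -0.7830, -0.5596)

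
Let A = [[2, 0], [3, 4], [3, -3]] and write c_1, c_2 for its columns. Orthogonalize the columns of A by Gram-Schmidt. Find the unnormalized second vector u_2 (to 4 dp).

c_1 = (2, 3, 3); ‖c_1‖ = 4.6904, so e_1 = (0.4264, 0.6396, 0.6396).
e_1·c_2 = 0.4264·0 + 0.6396·4 + 0.6396·(-3) = 0.6396.
u_2 = c_2 − 0.6396·e_1 = (-0.2727, 3.5909, -3.4091).

u_2 = (-0.2727, 3.5909, -3.4091)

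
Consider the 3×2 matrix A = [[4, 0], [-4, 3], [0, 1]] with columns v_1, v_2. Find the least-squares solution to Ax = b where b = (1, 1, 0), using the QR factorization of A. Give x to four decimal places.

x = (0.2045, 0.5455)

e_1 = v_1/‖v_1‖ = (4, -4, 0)/5.6569 = (0.7071, -0.7071, 0.0000).
r_{12} = e_1·v_2 = -2.1213.
u_2 = v_2 + 2.1213·e_1 = (1.5000, 1.5000, 1.0000).
‖u_2‖ = 2.3452, so e_2 = (0.6396, 0.6396, 0.4264).
Qᵀb = (0.0000, 1.2792).
Back-substitute: x_2 = 1.2792/2.3452 = 0.5455.
x_1 = (0.0000 + 2.1213·0.5455)/5.6569 = 0.2045.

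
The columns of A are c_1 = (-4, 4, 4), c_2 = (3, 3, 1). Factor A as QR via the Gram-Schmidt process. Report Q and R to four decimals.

Q = [[-0.5774, 0.7715], [0.5774, 0.6172], [0.5774, 0.1543]], R = [[6.9282, 0.5774], [0.0000, 4.3205]]

c_1 = (-4, 4, 4); ‖c_1‖ = 6.9282, so q_1 = (-0.5774, 0.5774, 0.5774).
q_1·c_2 = (-0.5774)·3 + 0.5774·3 + 0.5774·1 = 0.5774.
u_2 = c_2 − 0.5774·q_1 = (3.3333, 2.6667, 0.6667).
‖u_2‖ = 4.3205, so q_2 = (0.7715, 0.6172, 0.1543).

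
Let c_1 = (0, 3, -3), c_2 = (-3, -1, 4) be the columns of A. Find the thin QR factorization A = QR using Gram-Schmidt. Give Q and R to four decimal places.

Q = [[0.0000, -0.8165], [0.7071, 0.4082], [-0.7071, 0.4082]], R = [[4.2426, -3.5355], [0.0000, 3.6742]]

q_1 = c_1/‖c_1‖ = (0, 3, -3)/4.2426 = (0.0000, 0.7071, -0.7071).
r_{12} = q_1·c_2 = -3.5355.
u_2 = c_2 + 3.5355·q_1 = (-3.0000, 1.5000, 1.5000).
‖u_2‖ = 3.6742, so q_2 = (-0.8165, 0.4082, 0.4082).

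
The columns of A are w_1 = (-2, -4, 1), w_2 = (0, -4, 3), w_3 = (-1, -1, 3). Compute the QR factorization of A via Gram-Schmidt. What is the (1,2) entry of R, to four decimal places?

r_{12} = 4.1461

w_1 = (-2, -4, 1); ‖w_1‖ = 4.5826, so q_1 = (-0.4364, -0.8729, 0.2182).
r_{12} = q_1·w_2 = 4.1461.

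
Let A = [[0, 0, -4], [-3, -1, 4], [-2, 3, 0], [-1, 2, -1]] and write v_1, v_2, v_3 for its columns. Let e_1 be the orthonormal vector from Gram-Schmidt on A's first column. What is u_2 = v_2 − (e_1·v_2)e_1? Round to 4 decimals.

e_1 = v_1/‖v_1‖ = (0, -3, -2, -1)/3.7417 = (0.0000, -0.8018, -0.5345, -0.2673).
r_{12} = e_1·v_2 = -1.3363.
u_2 = v_2 + 1.3363·e_1 = (0.0000, -2.0714, 2.2857, 1.6429).

u_2 = (0.0000, -2.0714, 2.2857, 1.6429)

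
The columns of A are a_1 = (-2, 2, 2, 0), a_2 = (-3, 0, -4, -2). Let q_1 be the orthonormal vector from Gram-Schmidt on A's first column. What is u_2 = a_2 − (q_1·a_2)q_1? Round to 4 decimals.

u_2 = (-3.3333, 0.3333, -3.6667, -2.0000)

q_1 = a_1/‖a_1‖ = (-2, 2, 2, 0)/3.4641 = (-0.5774, 0.5774, 0.5774, 0.0000).
r_{12} = q_1·a_2 = -0.5774.
u_2 = a_2 + 0.5774·q_1 = (-3.3333, 0.3333, -3.6667, -2.0000).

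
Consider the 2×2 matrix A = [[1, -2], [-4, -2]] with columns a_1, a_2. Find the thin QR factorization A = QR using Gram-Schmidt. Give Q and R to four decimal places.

q_1 = a_1/‖a_1‖ = (1, -4)/4.1231 = (0.2425, -0.9701).
r_{12} = q_1·a_2 = 1.4552.
u_2 = a_2 − 1.4552·q_1 = (-2.3529, -0.5882).
‖u_2‖ = 2.4254, so q_2 = (-0.9701, -0.2425).

Q = [[0.2425, -0.9701], [-0.9701, -0.2425]], R = [[4.1231, 1.4552], [0.0000, 2.4254]]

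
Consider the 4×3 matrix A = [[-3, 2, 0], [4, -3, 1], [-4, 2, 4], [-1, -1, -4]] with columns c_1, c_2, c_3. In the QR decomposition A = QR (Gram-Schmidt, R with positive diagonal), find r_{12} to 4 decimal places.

c_1 = (-3, 4, -4, -1); ‖c_1‖ = 6.4807, so e_1 = (-0.4629, 0.6172, -0.6172, -0.1543).
r_{12} = e_1·c_2 = -3.8576.

r_{12} = -3.8576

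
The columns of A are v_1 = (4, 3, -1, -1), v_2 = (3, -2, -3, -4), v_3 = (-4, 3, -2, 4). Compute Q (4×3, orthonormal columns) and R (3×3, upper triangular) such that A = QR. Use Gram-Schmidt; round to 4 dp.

q_1 = v_1/‖v_1‖ = (4, 3, -1, -1)/5.1962 = (0.7698, 0.5774, -0.1925, -0.1925).
r_{12} = q_1·v_2 = 2.5019.
u_2 = v_2 − 2.5019·q_1 = (1.0741, -3.4444, -2.5185, -3.5185).
‖u_2‖ = 5.6339, so q_2 = (0.1906, -0.6114, -0.4470, -0.6245).
r_{13} = q_1·v_3 = -1.7321; r_{23} = q_2·v_3 = -4.2008.
u_3 = v_3 + 1.7321·q_1 + 4.2008·q_2 = (-1.8658, 1.4317, -4.2112, 1.0432).
‖u_3‖ = 4.9349, so q_3 = (-0.3781, 0.2901, -0.8533, 0.2114).

Q = [[0.7698, 0.1906, -0.3781], [0.5774, -0.6114, 0.2901], [-0.1925, -0.4470, -0.8533], [-0.1925, -0.6245, 0.2114]], R = [[5.1962, 2.5019, -1.7321], [0.0000, 5.6339, -4.2008], [0.0000, 0.0000, 4.9349]]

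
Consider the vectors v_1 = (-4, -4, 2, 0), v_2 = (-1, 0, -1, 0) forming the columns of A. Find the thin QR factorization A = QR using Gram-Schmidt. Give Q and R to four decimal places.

Q = [[-0.6667, -0.5659], [-0.6667, 0.1617], [0.3333, -0.8085], [0.0000, 0.0000]], R = [[6.0000, 0.3333], [0.0000, 1.3744]]

v_1 = (-4, -4, 2, 0); ‖v_1‖ = 6.0000, so e_1 = (-0.6667, -0.6667, 0.3333, 0.0000).
e_1·v_2 = (-0.6667)·(-1) + (-0.6667)·0 + 0.3333·(-1) + 0.0000·0 = 0.3333.
u_2 = v_2 − 0.3333·e_1 = (-0.7778, 0.2222, -1.1111, 0.0000).
‖u_2‖ = 1.3744, so e_2 = (-0.5659, 0.1617, -0.8085, 0.0000).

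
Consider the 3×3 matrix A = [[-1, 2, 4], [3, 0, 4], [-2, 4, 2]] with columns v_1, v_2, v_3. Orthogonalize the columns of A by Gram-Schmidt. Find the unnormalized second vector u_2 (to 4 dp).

v_1 = (-1, 3, -2); ‖v_1‖ = 3.7417, so e_1 = (-0.2673, 0.8018, -0.5345).
e_1·v_2 = (-0.2673)·2 + 0.8018·0 + (-0.5345)·4 = -2.6726.
u_2 = v_2 + 2.6726·e_1 = (1.2857, 2.1429, 2.5714).

u_2 = (1.2857, 2.1429, 2.5714)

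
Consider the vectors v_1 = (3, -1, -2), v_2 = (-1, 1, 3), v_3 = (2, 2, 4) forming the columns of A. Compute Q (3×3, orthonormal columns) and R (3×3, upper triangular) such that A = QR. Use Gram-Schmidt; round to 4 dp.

v_1 = (3, -1, -2); ‖v_1‖ = 3.7417, so e_1 = (0.8018, -0.2673, -0.5345).
e_1·v_2 = 0.8018·(-1) + (-0.2673)·1 + (-0.5345)·3 = -2.6726.
u_2 = v_2 + 2.6726·e_1 = (1.1429, 0.2857, 1.5714).
‖u_2‖ = 1.9640, so e_2 = (0.5819, 0.1455, 0.8001).
e_1·v_3 = 0.8018·2 + (-0.2673)·2 + (-0.5345)·4 = -1.0690; e_2·v_3 = 0.5819·2 + 0.1455·2 + 0.8001·4 = 4.6553.
u_3 = v_3 + 1.0690·e_1 − 4.6553·e_2 = (0.1481, 1.0370, -0.2963).
‖u_3‖ = 1.0887, so e_3 = (0.1361, 0.9526, -0.2722).

Q = [[0.8018, 0.5819, 0.1361], [-0.2673, 0.1455, 0.9526], [-0.5345, 0.8001, -0.2722]], R = [[3.7417, -2.6726, -1.0690], [0.0000, 1.9640, 4.6553], [0.0000, 0.0000, 1.0887]]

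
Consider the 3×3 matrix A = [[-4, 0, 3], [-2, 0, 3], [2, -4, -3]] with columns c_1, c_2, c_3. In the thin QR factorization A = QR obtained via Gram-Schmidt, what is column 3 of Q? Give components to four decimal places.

e_3 = (-0.4472, 0.8944, 0.0000)

c_1 = (-4, -2, 2); ‖c_1‖ = 4.8990, so e_1 = (-0.8165, -0.4082, 0.4082).
e_1·c_2 = (-0.8165)·0 + (-0.4082)·0 + 0.4082·(-4) = -1.6330.
u_2 = c_2 + 1.6330·e_1 = (-1.3333, -0.6667, -3.3333).
‖u_2‖ = 3.6515, so e_2 = (-0.3651, -0.1826, -0.9129).
e_1·c_3 = (-0.8165)·3 + (-0.4082)·3 + 0.4082·(-3) = -4.8990; e_2·c_3 = (-0.3651)·3 + (-0.1826)·3 + (-0.9129)·(-3) = 1.0954.
u_3 = c_3 + 4.8990·e_1 − 1.0954·e_2 = (-0.6000, 1.2000, 0.0000).
‖u_3‖ = 1.3416, so e_3 = (-0.4472, 0.8944, 0.0000).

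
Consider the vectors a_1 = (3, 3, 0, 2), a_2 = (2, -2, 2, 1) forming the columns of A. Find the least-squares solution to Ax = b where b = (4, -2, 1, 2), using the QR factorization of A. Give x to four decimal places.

x = (0.3475, 1.1773)

e_1 = a_1/‖a_1‖ = (3, 3, 0, 2)/4.6904 = (0.6396, 0.6396, 0.0000, 0.4264).
r_{12} = e_1·a_2 = 0.4264.
u_2 = a_2 − 0.4264·e_1 = (1.7273, -2.2727, 2.0000, 0.8182).
‖u_2‖ = 3.5802, so e_2 = (0.4824, -0.6348, 0.5586, 0.2285).
Qᵀb = (2.1320, 4.2150).
Back-substitute: x_2 = 4.2150/3.5802 = 1.1773.
x_1 = (2.1320 − 0.4264·1.1773)/4.6904 = 0.3475.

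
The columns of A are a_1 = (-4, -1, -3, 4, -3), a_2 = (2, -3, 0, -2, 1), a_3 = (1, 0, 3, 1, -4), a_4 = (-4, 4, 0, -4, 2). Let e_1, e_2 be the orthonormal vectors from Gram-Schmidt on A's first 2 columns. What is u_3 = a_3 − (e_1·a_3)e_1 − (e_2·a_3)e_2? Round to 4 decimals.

a_1 = (-4, -1, -3, 4, -3); ‖a_1‖ = 7.1414, so e_1 = (-0.5601, -0.1400, -0.4201, 0.5601, -0.4201).
e_1·a_2 = (-0.5601)·2 + (-0.1400)·(-3) + (-0.4201)·0 + 0.5601·(-2) + (-0.4201)·1 = -2.2404.
u_2 = a_2 + 2.2404·e_1 = (0.7451, -3.3137, -0.9412, -0.7451, 0.0588).
‖u_2‖ = 3.6028, so e_2 = (0.2068, -0.9198, -0.2612, -0.2068, 0.0163).
e_1·a_3 = (-0.5601)·1 + (-0.1400)·0 + (-0.4201)·3 + 0.5601·1 + (-0.4201)·(-4) = 0.4201; e_2·a_3 = 0.2068·1 + (-0.9198)·0 + (-0.2612)·3 + (-0.2068)·1 + 0.0163·(-4) = -0.8490.
u_3 = a_3 − 0.4201·e_1 + 0.8490·e_2 = (1.4109, -0.7221, 2.9547, 0.5891, -3.8097).

u_3 = (1.4109, -0.7221, 2.9547, 0.5891, -3.8097)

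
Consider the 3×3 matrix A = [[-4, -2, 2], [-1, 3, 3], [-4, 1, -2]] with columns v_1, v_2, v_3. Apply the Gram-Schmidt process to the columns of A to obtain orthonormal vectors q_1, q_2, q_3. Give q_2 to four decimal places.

q_2 = (-0.5027, 0.8108, 0.3000)

v_1 = (-4, -1, -4); ‖v_1‖ = 5.7446, so q_1 = (-0.6963, -0.1741, -0.6963).
q_1·v_2 = (-0.6963)·(-2) + (-0.1741)·3 + (-0.6963)·1 = 0.1741.
u_2 = v_2 − 0.1741·q_1 = (-1.8788, 3.0303, 1.1212).
‖u_2‖ = 3.7376, so q_2 = (-0.5027, 0.8108, 0.3000).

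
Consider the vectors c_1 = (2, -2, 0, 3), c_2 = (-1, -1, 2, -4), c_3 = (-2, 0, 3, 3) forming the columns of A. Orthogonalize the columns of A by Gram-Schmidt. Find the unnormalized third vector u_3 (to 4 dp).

q_1 = c_1/‖c_1‖ = (2, -2, 0, 3)/4.1231 = (0.4851, -0.4851, 0.0000, 0.7276).
r_{12} = q_1·c_2 = -2.9104.
u_2 = c_2 + 2.9104·q_1 = (0.4118, -2.4118, 2.0000, -1.8824).
‖u_2‖ = 3.6782, so q_2 = (0.1119, -0.6557, 0.5437, -0.5118).
r_{13} = q_1·c_3 = 1.2127; r_{23} = q_2·c_3 = -0.1279.
u_3 = c_3 − 1.2127·q_1 + 0.1279·q_2 = (-2.5739, 0.5043, 3.0696, 2.0522).

u_3 = (-2.5739, 0.5043, 3.0696, 2.0522)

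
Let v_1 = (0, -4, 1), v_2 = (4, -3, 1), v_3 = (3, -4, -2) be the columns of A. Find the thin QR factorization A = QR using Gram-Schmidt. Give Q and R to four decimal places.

Q = [[0.0000, 0.9982, 0.0605], [-0.9701, 0.0147, -0.2421], [0.2425, 0.0587, -0.9684]], R = [[4.1231, 3.1530, 3.3955], [0.0000, 4.0073, 2.8184], [0.0000, 0.0000, 3.0867]]

v_1 = (0, -4, 1); ‖v_1‖ = 4.1231, so q_1 = (0.0000, -0.9701, 0.2425).
q_1·v_2 = 0.0000·4 + (-0.9701)·(-3) + 0.2425·1 = 3.1530.
u_2 = v_2 − 3.1530·q_1 = (4.0000, 0.0588, 0.2353).
‖u_2‖ = 4.0073, so q_2 = (0.9982, 0.0147, 0.0587).
q_1·v_3 = 0.0000·3 + (-0.9701)·(-4) + 0.2425·(-2) = 3.3955; q_2·v_3 = 0.9982·3 + 0.0147·(-4) + 0.0587·(-2) = 2.8184.
u_3 = v_3 − 3.3955·q_1 − 2.8184·q_2 = (0.1868, -0.7473, -2.9890).
‖u_3‖ = 3.0867, so q_3 = (0.0605, -0.2421, -0.9684).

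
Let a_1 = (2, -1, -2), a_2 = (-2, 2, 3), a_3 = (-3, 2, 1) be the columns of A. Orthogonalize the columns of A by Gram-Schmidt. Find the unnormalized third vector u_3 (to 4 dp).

u_3 = (-0.5556, 1.1111, -1.1111)

q_1 = a_1/‖a_1‖ = (2, -1, -2)/3.0000 = (0.6667, -0.3333, -0.6667).
r_{12} = q_1·a_2 = -4.0000.
u_2 = a_2 + 4.0000·q_1 = (0.6667, 0.6667, 0.3333).
‖u_2‖ = 1.0000, so q_2 = (0.6667, 0.6667, 0.3333).
r_{13} = q_1·a_3 = -3.3333; r_{23} = q_2·a_3 = -0.3333.
u_3 = a_3 + 3.3333·q_1 + 0.3333·q_2 = (-0.5556, 1.1111, -1.1111).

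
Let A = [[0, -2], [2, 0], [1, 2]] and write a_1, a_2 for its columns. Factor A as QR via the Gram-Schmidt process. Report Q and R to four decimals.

Q = [[0.0000, -0.7454], [0.8944, -0.2981], [0.4472, 0.5963]], R = [[2.2361, 0.8944], [0.0000, 2.6833]]

e_1 = a_1/‖a_1‖ = (0, 2, 1)/2.2361 = (0.0000, 0.8944, 0.4472).
r_{12} = e_1·a_2 = 0.8944.
u_2 = a_2 − 0.8944·e_1 = (-2.0000, -0.8000, 1.6000).
‖u_2‖ = 2.6833, so e_2 = (-0.7454, -0.2981, 0.5963).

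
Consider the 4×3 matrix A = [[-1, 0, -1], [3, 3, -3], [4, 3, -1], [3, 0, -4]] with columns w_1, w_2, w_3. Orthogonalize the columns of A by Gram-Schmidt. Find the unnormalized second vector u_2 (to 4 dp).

w_1 = (-1, 3, 4, 3); ‖w_1‖ = 5.9161, so q_1 = (-0.1690, 0.5071, 0.6761, 0.5071).
q_1·w_2 = (-0.1690)·0 + 0.5071·3 + 0.6761·3 + 0.5071·0 = 3.5496.
u_2 = w_2 − 3.5496·q_1 = (0.6000, 1.2000, 0.6000, -1.8000).

u_2 = (0.6000, 1.2000, 0.6000, -1.8000)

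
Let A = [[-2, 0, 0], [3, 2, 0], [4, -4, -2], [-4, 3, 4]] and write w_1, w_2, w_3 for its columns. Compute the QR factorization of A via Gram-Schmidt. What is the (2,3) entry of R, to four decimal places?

r_{23} = 1.9354

q_1 = w_1/‖w_1‖ = (-2, 3, 4, -4)/6.7082 = (-0.2981, 0.4472, 0.5963, -0.5963).
r_{12} = q_1·w_2 = -3.2796.
u_2 = w_2 + 3.2796·q_1 = (-0.9778, 3.4667, -2.0444, 1.0444).
‖u_2‖ = 4.2714, so q_2 = (-0.2289, 0.8116, -0.4786, 0.2445).
r_{23} = q_2·w_3 = 1.9354.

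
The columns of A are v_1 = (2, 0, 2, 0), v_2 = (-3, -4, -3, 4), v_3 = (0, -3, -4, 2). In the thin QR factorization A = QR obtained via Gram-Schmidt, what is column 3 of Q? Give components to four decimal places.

e_3 = (0.6860, -0.1715, -0.6860, -0.1715)

v_1 = (2, 0, 2, 0); ‖v_1‖ = 2.8284, so e_1 = (0.7071, 0.0000, 0.7071, 0.0000).
e_1·v_2 = 0.7071·(-3) + 0.0000·(-4) + 0.7071·(-3) + 0.0000·4 = -4.2426.
u_2 = v_2 + 4.2426·e_1 = (0.0000, -4.0000, 0.0000, 4.0000).
‖u_2‖ = 5.6569, so e_2 = (0.0000, -0.7071, 0.0000, 0.7071).
e_1·v_3 = 0.7071·0 + 0.0000·(-3) + 0.7071·(-4) + 0.0000·2 = -2.8284; e_2·v_3 = (0.0000)·0 + (-0.7071)·(-3) + (0.0000)·(-4) + 0.7071·2 = 3.5355.
u_3 = v_3 + 2.8284·e_1 − 3.5355·e_2 = (2.0000, -0.5000, -2.0000, -0.5000).
‖u_3‖ = 2.9155, so e_3 = (0.6860, -0.1715, -0.6860, -0.1715).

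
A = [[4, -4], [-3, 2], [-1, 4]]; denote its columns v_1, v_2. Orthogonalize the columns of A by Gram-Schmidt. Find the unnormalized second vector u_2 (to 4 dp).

u_2 = (0.0000, -1.0000, 3.0000)

q_1 = v_1/‖v_1‖ = (4, -3, -1)/5.0990 = (0.7845, -0.5883, -0.1961).
r_{12} = q_1·v_2 = -5.0990.
u_2 = v_2 + 5.0990·q_1 = (0.0000, -1.0000, 3.0000).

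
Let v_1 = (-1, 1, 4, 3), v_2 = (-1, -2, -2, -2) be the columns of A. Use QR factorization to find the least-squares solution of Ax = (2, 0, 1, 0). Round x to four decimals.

q_1 = v_1/‖v_1‖ = (-1, 1, 4, 3)/5.1962 = (-0.1925, 0.1925, 0.7698, 0.5774).
r_{12} = q_1·v_2 = -2.8868.
u_2 = v_2 + 2.8868·q_1 = (-1.5556, -1.4444, 0.2222, -0.3333).
‖u_2‖ = 2.1602, so q_2 = (-0.7201, -0.6686, 0.1029, -0.1543).
Qᵀb = (0.3849, -1.3373).
Back-substitute: x_2 = -1.3373/2.1602 = -0.6190.
x_1 = (0.3849 + 2.8868·(-0.6190))/5.1962 = -0.2698.

x = (-0.2698, -0.6190)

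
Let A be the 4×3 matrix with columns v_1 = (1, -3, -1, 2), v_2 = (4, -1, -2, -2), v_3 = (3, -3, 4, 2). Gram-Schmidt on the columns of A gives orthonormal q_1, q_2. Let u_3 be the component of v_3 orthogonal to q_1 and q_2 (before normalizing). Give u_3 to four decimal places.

u_3 = (2.3571, -0.6000, 4.7286, 0.2857)

q_1 = v_1/‖v_1‖ = (1, -3, -1, 2)/3.8730 = (0.2582, -0.7746, -0.2582, 0.5164).
r_{12} = q_1·v_2 = 1.2910.
u_2 = v_2 − 1.2910·q_1 = (3.6667, 0.0000, -1.6667, -2.6667).
‖u_2‖ = 4.8305, so q_2 = (0.7591, 0.0000, -0.3450, -0.5521).
r_{13} = q_1·v_3 = 3.0984; r_{23} = q_2·v_3 = -0.2070.
u_3 = v_3 − 3.0984·q_1 + 0.2070·q_2 = (2.3571, -0.6000, 4.7286, 0.2857).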